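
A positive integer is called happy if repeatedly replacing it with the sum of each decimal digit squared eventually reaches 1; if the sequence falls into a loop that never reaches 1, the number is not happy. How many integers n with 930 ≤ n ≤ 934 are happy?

2

930: 930 → 90 → 81 → 65 → 61 → 37 → 58 → 89 → 145 → 42 → 20 → 4 → 16 → 37  (repeats 37)
931: 931 → 91 → 82 → 68 → 100 → 1  (reaches 1)
932: 932 → 94 → 97 → 130 → 10 → 1  (reaches 1)
933: 933 → 99 → 162 → 41 → 17 → 50 → 25 → 29 → 85 → 89 → 145 → 42 → 20 → 4 → 16 → 37 → 58 → 89  (repeats 89)
934: 934 → 106 → 37 → 58 → 89 → 145 → 42 → 20 → 4 → 16 → 37  (repeats 37)
happy: 931, 932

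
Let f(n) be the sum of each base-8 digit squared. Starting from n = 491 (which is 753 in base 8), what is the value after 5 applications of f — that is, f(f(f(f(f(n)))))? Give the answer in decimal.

26

491 = (7,5,3)_8 → 83
83 = (1,2,3)_8 → 14
14 = (1,6)_8 → 37
37 = (4,5)_8 → 41
41 = (5,1)_8 → 26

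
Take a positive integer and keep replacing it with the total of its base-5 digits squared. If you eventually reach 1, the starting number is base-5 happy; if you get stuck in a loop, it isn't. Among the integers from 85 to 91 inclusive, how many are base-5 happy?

85: 85 → 13 → 13  (repeats 13)
86: 86 → 14 → 20 → 16 → 10 → 4 → 16  (repeats 16)
87: 87 → 17 → 13 → 13  (repeats 13)
88: 88 → 22 → 20 → 16 → 10 → 4 → 16  (repeats 16)
89: 89 → 29 → 17 → 13 → 13  (repeats 13)
90: 90 → 18 → 18  (repeats 18)
91: 91 → 19 → 25 → 1  (reaches 1)
base-5 happy: 91

1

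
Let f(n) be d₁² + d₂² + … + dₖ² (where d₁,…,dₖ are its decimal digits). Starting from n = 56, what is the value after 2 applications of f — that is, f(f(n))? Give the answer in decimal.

37

56 → 5² + 6² = 61
61 → 6² + 1² = 37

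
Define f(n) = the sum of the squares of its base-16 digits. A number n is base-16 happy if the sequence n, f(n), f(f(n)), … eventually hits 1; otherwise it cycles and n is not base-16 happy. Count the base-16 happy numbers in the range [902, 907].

1

902: 902 → 109 → 205 → 313 → 91 → 146 → 85 → 50 → 13 → 169 → 181 → 146  — not base-16 happy
903: 903 → 122 → 149 → 106 → 136 → 128 → 64 → 16 → 1  — base-16 happy
904: 904 → 137 → 145 → 82 → 29 → 170 → 200 → 208 → 169 → 181 → 146 → 85 → 50 → 13 → 169  — not base-16 happy
905: 905 → 154 → 181 → 146 → 85 → 50 → 13 → 169 → 181  — not base-16 happy
906: 906 → 173 → 269 → 170 → 200 → 208 → 169 → 181 → 146 → 85 → 50 → 13 → 169  — not base-16 happy
907: 907 → 194 → 148 → 97 → 37 → 29 → 170 → 200 → 208 → 169 → 181 → 146 → 85 → 50 → 13 → 169  — not base-16 happy
base-16 happy: 903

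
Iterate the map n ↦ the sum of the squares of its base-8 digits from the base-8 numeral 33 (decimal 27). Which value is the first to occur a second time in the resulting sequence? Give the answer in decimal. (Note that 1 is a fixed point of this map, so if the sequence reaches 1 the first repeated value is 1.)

27 = (3,3)_8 → 3² + 3² = 18
18 = (2,2)_8 → 2² + 2² = 8
8 = (1,0)_8 → 1² + 0² = 1  — reached the fixed point 1.
1 → 1, so 1 is the first repeated value.

1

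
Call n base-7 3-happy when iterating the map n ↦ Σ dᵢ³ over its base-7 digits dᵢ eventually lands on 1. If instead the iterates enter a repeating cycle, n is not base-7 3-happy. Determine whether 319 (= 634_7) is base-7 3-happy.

base-7 3-happy

319 = (6,3,4)_7 → 6³ + 3³ + 4³ = 307
307 = (6,1,6)_7 → 6³ + 1³ + 6³ = 433
433 = (1,1,5,6)_7 → 1³ + 1³ + 5³ + 6³ = 343
343 = (1,0,0,0)_7 → 1³ + 0³ + 0³ + 0³ = 1  — reached 1.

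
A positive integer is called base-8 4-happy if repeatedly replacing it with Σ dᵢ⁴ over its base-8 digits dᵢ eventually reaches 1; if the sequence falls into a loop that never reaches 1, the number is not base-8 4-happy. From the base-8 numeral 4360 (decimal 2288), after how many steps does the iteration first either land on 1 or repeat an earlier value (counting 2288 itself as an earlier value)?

10

2288 = (4,3,6,0)_8 → 4⁴ + 3⁴ + 6⁴ + 0⁴ = 1633
1633 = (3,1,4,1)_8 → 3⁴ + 1⁴ + 4⁴ + 1⁴ = 339
339 = (5,2,3)_8 → 5⁴ + 2⁴ + 3⁴ = 722
722 = (1,3,2,2)_8 → 1⁴ + 3⁴ + 2⁴ + 2⁴ = 114
114 = (1,6,2)_8 → 1⁴ + 6⁴ + 2⁴ = 1313
1313 = (2,4,4,1)_8 → 2⁴ + 4⁴ + 4⁴ + 1⁴ = 529
529 = (1,0,2,1)_8 → 1⁴ + 0⁴ + 2⁴ + 1⁴ = 18
18 = (2,2)_8 → 2⁴ + 2⁴ = 32
32 = (4,0)_8 → 4⁴ + 0⁴ = 256
256 = (4,0,0)_8 → 4⁴ + 0⁴ + 0⁴ = 256  — 256 repeats.
That took 10 steps.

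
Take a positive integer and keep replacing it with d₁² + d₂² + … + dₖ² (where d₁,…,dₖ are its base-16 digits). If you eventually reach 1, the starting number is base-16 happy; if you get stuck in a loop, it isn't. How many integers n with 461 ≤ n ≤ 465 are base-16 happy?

461: 461 → 314 → 110 → 232 → 260 → 17 → 2 → 4 → 16 → 1  (reaches 1)
462: 462 → 341 → 51 → 18 → 5 → 25 → 82 → 29 → 170 → 200 → 208 → 169 → 181 → 146 → 85 → 50 → 13 → 169  (repeats 169)
463: 463 → 370 → 54 → 45 → 173 → 269 → 170 → 200 → 208 → 169 → 181 → 146 → 85 → 50 → 13 → 169  (repeats 169)
464: 464 → 170 → 200 → 208 → 169 → 181 → 146 → 85 → 50 → 13 → 169  (repeats 169)
465: 465 → 171 → 221 → 338 → 30 → 197 → 169 → 181 → 146 → 85 → 50 → 13 → 169  (repeats 169)
base-16 happy: 461

1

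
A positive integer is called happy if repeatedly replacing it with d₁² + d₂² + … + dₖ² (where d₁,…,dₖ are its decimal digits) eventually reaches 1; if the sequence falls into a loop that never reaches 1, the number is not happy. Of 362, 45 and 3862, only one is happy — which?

362

362: 362 → 49 → 97 → 130 → 10 → 1  — reaches 1 (happy)
45: 45 → 41 → 17 → 50 → 25 → 29 → 85 → 89 → 145 → 42 → 20 → 4 → 16 → 37 → 58 → 89  — repeats 89 (not happy)
3862: 3862 → 113 → 11 → 2 → 4 → 16 → 37 → 58 → 89 → 145 → 42 → 20 → 4  — repeats 4 (not happy)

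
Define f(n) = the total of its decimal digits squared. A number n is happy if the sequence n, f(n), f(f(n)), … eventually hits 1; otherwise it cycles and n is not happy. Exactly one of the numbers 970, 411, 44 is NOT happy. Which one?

411

970: 970 → 130 → 10 → 1  — reaches 1 (happy)
411: 411 → 18 → 65 → 61 → 37 → 58 → 89 → 145 → 42 → 20 → 4 → 16 → 37  — repeats 37 (not happy)
44: 44 → 32 → 13 → 10 → 1  — reaches 1 (happy)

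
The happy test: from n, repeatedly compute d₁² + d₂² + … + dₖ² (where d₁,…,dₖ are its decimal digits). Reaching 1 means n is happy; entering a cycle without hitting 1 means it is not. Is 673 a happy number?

673 → 6² + 7² + 3² = 36 + 49 + 9 = 94
94 → 9² + 4² = 81 + 16 = 97
97 → 9² + 7² = 81 + 49 = 130
130 → 1² + 3² + 0² = 1 + 9 + 0 = 10
10 → 1² + 0² = 1 + 0 = 1  — reached 1.

happy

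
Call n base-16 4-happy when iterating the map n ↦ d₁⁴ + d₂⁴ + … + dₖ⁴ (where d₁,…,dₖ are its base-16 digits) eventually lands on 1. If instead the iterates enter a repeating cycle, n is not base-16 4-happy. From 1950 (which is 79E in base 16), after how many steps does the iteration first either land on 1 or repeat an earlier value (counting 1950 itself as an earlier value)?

1950 = (7,9,14)_16 → 47378
47378 = (11,9,1,2)_16 → 21219
21219 = (5,2,14,3)_16 → 39138
39138 = (9,8,14,2)_16 → 49089
49089 = (11,15,12,1)_16 → 86003
86003 = (1,4,15,15,3)_16 → 101588
101588 = (1,8,12,13,4)_16 → 53650
53650 = (13,1,9,2)_16 → 35139
35139 = (8,9,4,3)_16 → 10994
10994 = (2,10,15,2)_16 → 60657
60657 = (14,12,15,1)_16 → 109778
109778 = (1,10,12,13,2)_16 → 59314
59314 = (14,7,11,2)_16 → 55474
55474 = (13,8,11,2)_16 → 47314
47314 = (11,8,13,2)_16 → 47314  — 47314 repeats.
That took 15 steps.

15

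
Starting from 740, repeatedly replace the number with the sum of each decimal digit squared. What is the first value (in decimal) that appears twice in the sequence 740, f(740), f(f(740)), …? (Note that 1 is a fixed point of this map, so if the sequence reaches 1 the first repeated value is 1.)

37

740 → 7² + 4² + 0² = 65
65 → 6² + 5² = 61
61 → 6² + 1² = 37
37 → 3² + 7² = 58
58 → 5² + 8² = 89
89 → 8² + 9² = 145
145 → 1² + 4² + 5² = 42
42 → 4² + 2² = 20
20 → 2² + 0² = 4
4 → 4² = 16
16 → 1² + 6² = 37  — 37 already appeared earlier.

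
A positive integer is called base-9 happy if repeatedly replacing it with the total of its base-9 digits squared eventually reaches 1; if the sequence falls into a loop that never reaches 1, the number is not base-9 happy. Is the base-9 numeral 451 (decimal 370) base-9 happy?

not base-9 happy

370 = (4,5,1)_9 → 4² + 5² + 1² = 16 + 25 + 1 = 42
42 = (4,6)_9 → 4² + 6² = 16 + 36 = 52
52 = (5,7)_9 → 5² + 7² = 25 + 49 = 74
74 = (8,2)_9 → 8² + 2² = 64 + 4 = 68
68 = (7,5)_9 → 7² + 5² = 49 + 25 = 74  — 74 already seen; the sequence cycles without reaching 1.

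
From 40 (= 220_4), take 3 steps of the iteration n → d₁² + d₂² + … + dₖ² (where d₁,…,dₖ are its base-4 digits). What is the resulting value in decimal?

40 = (2,2,0)_4 → 8
8 = (2,0)_4 → 4
4 = (1,0)_4 → 1

1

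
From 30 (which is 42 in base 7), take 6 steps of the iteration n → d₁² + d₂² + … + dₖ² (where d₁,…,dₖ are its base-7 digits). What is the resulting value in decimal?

30 = (4,2)_7 → 4² + 2² = 16 + 4 = 20
20 = (2,6)_7 → 2² + 6² = 4 + 36 = 40
40 = (5,5)_7 → 5² + 5² = 25 + 25 = 50
50 = (1,0,1)_7 → 1² + 0² + 1² = 1 + 0 + 1 = 2
2 = (2)_7 → 2² = 4
4 = (4)_7 → 4² = 16

16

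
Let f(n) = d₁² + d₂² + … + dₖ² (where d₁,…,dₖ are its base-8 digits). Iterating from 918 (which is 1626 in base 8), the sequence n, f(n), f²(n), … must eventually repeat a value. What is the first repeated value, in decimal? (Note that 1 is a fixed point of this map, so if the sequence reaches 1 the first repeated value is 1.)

918 = (1,6,2,6)_8 → 1² + 6² + 2² + 6² = 1 + 36 + 4 + 36 = 77
77 = (1,1,5)_8 → 1² + 1² + 5² = 1 + 1 + 25 = 27
27 = (3,3)_8 → 3² + 3² = 9 + 9 = 18
18 = (2,2)_8 → 2² + 2² = 4 + 4 = 8
8 = (1,0)_8 → 1² + 0² = 1 + 0 = 1  — reached the fixed point 1.
1 → 1, so 1 is the first repeated value.

1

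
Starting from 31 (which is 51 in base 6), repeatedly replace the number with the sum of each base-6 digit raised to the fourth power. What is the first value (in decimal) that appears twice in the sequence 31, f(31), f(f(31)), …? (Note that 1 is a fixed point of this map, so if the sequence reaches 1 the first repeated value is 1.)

338

31 = (5,1)_6 → 5⁴ + 1⁴ = 625 + 1 = 626
626 = (2,5,2,2)_6 → 2⁴ + 5⁴ + 2⁴ + 2⁴ = 16 + 625 + 16 + 16 = 673
673 = (3,0,4,1)_6 → 3⁴ + 0⁴ + 4⁴ + 1⁴ = 81 + 0 + 256 + 1 = 338
338 = (1,3,2,2)_6 → 1⁴ + 3⁴ + 2⁴ + 2⁴ = 1 + 81 + 16 + 16 = 114
114 = (3,1,0)_6 → 3⁴ + 1⁴ + 0⁴ = 81 + 1 + 0 = 82
82 = (2,1,4)_6 → 2⁴ + 1⁴ + 4⁴ = 16 + 1 + 256 = 273
273 = (1,1,3,3)_6 → 1⁴ + 1⁴ + 3⁴ + 3⁴ = 1 + 1 + 81 + 81 = 164
164 = (4,3,2)_6 → 4⁴ + 3⁴ + 2⁴ = 256 + 81 + 16 = 353
353 = (1,3,4,5)_6 → 1⁴ + 3⁴ + 4⁴ + 5⁴ = 1 + 81 + 256 + 625 = 963
963 = (4,2,4,3)_6 → 4⁴ + 2⁴ + 4⁴ + 3⁴ = 256 + 16 + 256 + 81 = 609
609 = (2,4,5,3)_6 → 2⁴ + 4⁴ + 5⁴ + 3⁴ = 16 + 256 + 625 + 81 = 978
978 = (4,3,1,0)_6 → 4⁴ + 3⁴ + 1⁴ + 0⁴ = 256 + 81 + 1 + 0 = 338  — 338 already appeared earlier.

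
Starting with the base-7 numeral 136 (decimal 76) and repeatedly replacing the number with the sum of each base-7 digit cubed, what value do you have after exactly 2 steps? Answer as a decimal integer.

496

76 = (1,3,6)_7 → 1³ + 3³ + 6³ = 244
244 = (4,6,6)_7 → 4³ + 6³ + 6³ = 496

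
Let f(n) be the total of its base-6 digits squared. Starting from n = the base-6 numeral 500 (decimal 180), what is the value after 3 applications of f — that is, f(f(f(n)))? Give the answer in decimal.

29

180 = (5,0,0)_6 → 5² + 0² + 0² = 25
25 = (4,1)_6 → 4² + 1² = 17
17 = (2,5)_6 → 2² + 5² = 29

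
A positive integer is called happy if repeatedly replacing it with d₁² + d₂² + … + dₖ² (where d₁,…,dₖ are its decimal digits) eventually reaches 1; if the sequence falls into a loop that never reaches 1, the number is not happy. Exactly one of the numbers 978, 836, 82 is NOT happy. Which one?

978

978: 978 → 194 → 98 → 145 → 42 → 20 → 4 → 16 → 37 → 58 → 89 → 145  — repeats 145 (not happy)
836: 836 → 109 → 82 → 68 → 100 → 1  — reaches 1 (happy)
82: 82 → 68 → 100 → 1  — reaches 1 (happy)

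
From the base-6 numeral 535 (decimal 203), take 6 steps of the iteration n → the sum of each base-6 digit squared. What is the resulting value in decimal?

203 = (5,3,5)_6 → 5² + 3² + 5² = 59
59 = (1,3,5)_6 → 1² + 3² + 5² = 35
35 = (5,5)_6 → 5² + 5² = 50
50 = (1,2,2)_6 → 1² + 2² + 2² = 9
9 = (1,3)_6 → 1² + 3² = 10
10 = (1,4)_6 → 1² + 4² = 17

17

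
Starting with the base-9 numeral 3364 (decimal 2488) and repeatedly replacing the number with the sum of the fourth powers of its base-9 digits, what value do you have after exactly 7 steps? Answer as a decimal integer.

2488 = (3,3,6,4)_9 → 1714
1714 = (2,3,1,4)_9 → 354
354 = (4,3,3)_9 → 418
418 = (5,1,4)_9 → 882
882 = (1,1,8,0)_9 → 4098
4098 = (5,5,5,3)_9 → 1956
1956 = (2,6,1,3)_9 → 1394

1394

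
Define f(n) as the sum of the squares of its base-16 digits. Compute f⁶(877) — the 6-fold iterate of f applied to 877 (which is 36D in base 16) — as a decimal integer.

877 = (3,6,13)_16 → 3² + 6² + 13² = 9 + 36 + 169 = 214
214 = (13,6)_16 → 13² + 6² = 169 + 36 = 205
205 = (12,13)_16 → 12² + 13² = 144 + 169 = 313
313 = (1,3,9)_16 → 1² + 3² + 9² = 1 + 9 + 81 = 91
91 = (5,11)_16 → 5² + 11² = 25 + 121 = 146
146 = (9,2)_16 → 9² + 2² = 81 + 4 = 85

85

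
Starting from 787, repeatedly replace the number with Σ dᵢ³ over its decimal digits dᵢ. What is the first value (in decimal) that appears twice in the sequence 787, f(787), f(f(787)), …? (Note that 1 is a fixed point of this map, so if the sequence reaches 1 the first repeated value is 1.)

1

787 → 7³ + 8³ + 7³ = 1198
1198 → 1³ + 1³ + 9³ + 8³ = 1243
1243 → 1³ + 2³ + 4³ + 3³ = 100
100 → 1³ + 0³ + 0³ = 1  — reached the fixed point 1.
1 → 1, so 1 is the first repeated value.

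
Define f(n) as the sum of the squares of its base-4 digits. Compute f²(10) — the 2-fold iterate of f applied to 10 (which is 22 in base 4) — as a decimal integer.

4

10 = (2,2)_4 → 2² + 2² = 8
8 = (2,0)_4 → 2² + 0² = 4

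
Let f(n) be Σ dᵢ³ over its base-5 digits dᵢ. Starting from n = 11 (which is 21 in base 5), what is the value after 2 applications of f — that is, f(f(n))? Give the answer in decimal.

65

11 = (2,1)_5 → 9
9 = (1,4)_5 → 65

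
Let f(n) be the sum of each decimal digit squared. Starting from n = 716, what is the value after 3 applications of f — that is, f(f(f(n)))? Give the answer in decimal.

716 → 7² + 1² + 6² = 86
86 → 8² + 6² = 100
100 → 1² + 0² + 0² = 1

1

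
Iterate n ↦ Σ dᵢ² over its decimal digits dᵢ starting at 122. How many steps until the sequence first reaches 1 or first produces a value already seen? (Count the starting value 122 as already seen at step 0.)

13

122 → 1² + 2² + 2² = 1 + 4 + 4 = 9
9 → 9² = 81
81 → 8² + 1² = 64 + 1 = 65
65 → 6² + 5² = 36 + 25 = 61
61 → 6² + 1² = 36 + 1 = 37
37 → 3² + 7² = 9 + 49 = 58
58 → 5² + 8² = 25 + 64 = 89
89 → 8² + 9² = 64 + 81 = 145
145 → 1² + 4² + 5² = 1 + 16 + 25 = 42
42 → 4² + 2² = 16 + 4 = 20
20 → 2² + 0² = 4 + 0 = 4
4 → 4² = 16
16 → 1² + 6² = 1 + 36 = 37  — 37 repeats.
That took 13 steps.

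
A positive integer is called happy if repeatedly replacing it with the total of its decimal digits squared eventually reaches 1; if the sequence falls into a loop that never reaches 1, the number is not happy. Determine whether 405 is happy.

405 → 41
41 → 17
17 → 50
50 → 25
25 → 29
29 → 85
85 → 89
89 → 145
145 → 42
42 → 20
20 → 4
4 → 16
16 → 37
37 → 58
58 → 89  — 89 already seen; the sequence cycles without reaching 1.

not happy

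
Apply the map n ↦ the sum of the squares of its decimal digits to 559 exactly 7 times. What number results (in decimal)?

559 → 5² + 5² + 9² = 25 + 25 + 81 = 131
131 → 1² + 3² + 1² = 1 + 9 + 1 = 11
11 → 1² + 1² = 1 + 1 = 2
2 → 2² = 4
4 → 4² = 16
16 → 1² + 6² = 1 + 36 = 37
37 → 3² + 7² = 9 + 49 = 58

58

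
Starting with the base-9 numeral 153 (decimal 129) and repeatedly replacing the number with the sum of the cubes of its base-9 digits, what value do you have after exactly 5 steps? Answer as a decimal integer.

27

129 = (1,5,3)_9 → 153
153 = (1,8,0)_9 → 513
513 = (6,3,0)_9 → 243
243 = (3,0,0)_9 → 27
27 = (3,0)_9 → 27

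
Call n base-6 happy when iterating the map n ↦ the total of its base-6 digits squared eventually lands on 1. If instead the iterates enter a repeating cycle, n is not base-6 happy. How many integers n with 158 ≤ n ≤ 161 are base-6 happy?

158: 158 → 24 → 16 → 20 → 13 → 5 → 25 → 17 → 29 → 41 → 26 → 20  (repeats 20)
159: 159 → 29 → 41 → 26 → 20 → 13 → 5 → 25 → 17 → 29  (repeats 29)
160: 160 → 36 → 1  (reaches 1)
161: 161 → 45 → 11 → 26 → 20 → 13 → 5 → 25 → 17 → 29 → 41 → 26  (repeats 26)
base-6 happy: 160

1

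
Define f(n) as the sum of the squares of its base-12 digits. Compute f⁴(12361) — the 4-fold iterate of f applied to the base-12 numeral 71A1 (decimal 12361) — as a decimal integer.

65

12361 = (7,1,10,1)_12 → 151
151 = (1,0,7)_12 → 50
50 = (4,2)_12 → 20
20 = (1,8)_12 → 65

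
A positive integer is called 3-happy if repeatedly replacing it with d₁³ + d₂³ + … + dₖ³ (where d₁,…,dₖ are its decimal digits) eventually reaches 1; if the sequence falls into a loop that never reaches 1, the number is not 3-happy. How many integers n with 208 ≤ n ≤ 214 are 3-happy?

208: 208 → 520 → 133 → 55 → 250 → 133  (repeats 133)
209: 209 → 737 → 713 → 371 → 371  (repeats 371)
210: 210 → 9 → 729 → 1080 → 513 → 153 → 153  (repeats 153)
211: 211 → 10 → 1  (reaches 1)
212: 212 → 17 → 344 → 155 → 251 → 134 → 92 → 737 → 713 → 371 → 371  (repeats 371)
213: 213 → 36 → 243 → 99 → 1458 → 702 → 351 → 153 → 153  (repeats 153)
214: 214 → 73 → 370 → 370  (repeats 370)
3-happy: 211

1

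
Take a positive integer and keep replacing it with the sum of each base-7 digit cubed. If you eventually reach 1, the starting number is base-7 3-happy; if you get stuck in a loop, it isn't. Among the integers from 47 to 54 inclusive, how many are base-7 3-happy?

47: 47 → 341 → 557 → 137 → 197 → 65 → 17 → 35 → 125 → 251 → 341  (repeats 341)
48: 48 → 432 → 252 → 126 → 72 → 36 → 126  (repeats 126)
49: 49 → 1  (reaches 1)
50: 50 → 2 → 8 → 2  (repeats 2)
51: 51 → 9 → 9  (repeats 9)
52: 52 → 28 → 64 → 10 → 28  (repeats 28)
53: 53 → 65 → 17 → 35 → 125 → 251 → 341 → 557 → 137 → 197 → 65  (repeats 65)
54: 54 → 126 → 72 → 36 → 126  (repeats 126)
base-7 3-happy: 49

1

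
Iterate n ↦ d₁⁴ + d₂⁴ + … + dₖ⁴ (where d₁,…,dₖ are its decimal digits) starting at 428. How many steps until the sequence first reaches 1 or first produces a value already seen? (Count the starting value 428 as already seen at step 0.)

12

428 → 4368
4368 → 5729
5729 → 9603
9603 → 7938
7938 → 13139
13139 → 6725
6725 → 4338
4338 → 4514
4514 → 1138
1138 → 4179
4179 → 9219
9219 → 13139  — 13139 repeats.
That took 12 steps.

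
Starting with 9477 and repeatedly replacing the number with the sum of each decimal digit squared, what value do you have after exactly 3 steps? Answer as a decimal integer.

50

9477 → 9² + 4² + 7² + 7² = 195
195 → 1² + 9² + 5² = 107
107 → 1² + 0² + 7² = 50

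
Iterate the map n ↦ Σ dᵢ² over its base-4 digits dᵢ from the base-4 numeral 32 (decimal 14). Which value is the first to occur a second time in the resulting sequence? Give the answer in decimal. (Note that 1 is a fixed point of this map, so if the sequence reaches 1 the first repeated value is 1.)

14 = (3,2)_4 → 3² + 2² = 13
13 = (3,1)_4 → 3² + 1² = 10
10 = (2,2)_4 → 2² + 2² = 8
8 = (2,0)_4 → 2² + 0² = 4
4 = (1,0)_4 → 1² + 0² = 1  — reached the fixed point 1.
1 → 1, so 1 is the first repeated value.

1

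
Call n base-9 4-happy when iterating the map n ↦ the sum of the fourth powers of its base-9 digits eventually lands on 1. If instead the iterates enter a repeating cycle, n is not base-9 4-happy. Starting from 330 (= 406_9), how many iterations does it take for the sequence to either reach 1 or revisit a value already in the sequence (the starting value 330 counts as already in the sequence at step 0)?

14

330 = (4,0,6)_9 → 1552
1552 = (2,1,1,4)_9 → 274
274 = (3,3,4)_9 → 418
418 = (5,1,4)_9 → 882
882 = (1,1,8,0)_9 → 4098
4098 = (5,5,5,3)_9 → 1956
1956 = (2,6,1,3)_9 → 1394
1394 = (1,8,1,8)_9 → 8194
8194 = (1,2,2,1,4)_9 → 290
290 = (3,5,2)_9 → 722
722 = (8,8,2)_9 → 8208
8208 = (1,2,2,3,0)_9 → 114
114 = (1,3,6)_9 → 1378
1378 = (1,8,0,1)_9 → 4098  — 4098 repeats.
That took 14 steps.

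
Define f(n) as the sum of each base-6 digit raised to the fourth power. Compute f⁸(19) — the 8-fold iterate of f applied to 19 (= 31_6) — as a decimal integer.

338

19 = (3,1)_6 → 3⁴ + 1⁴ = 81 + 1 = 82
82 = (2,1,4)_6 → 2⁴ + 1⁴ + 4⁴ = 16 + 1 + 256 = 273
273 = (1,1,3,3)_6 → 1⁴ + 1⁴ + 3⁴ + 3⁴ = 1 + 1 + 81 + 81 = 164
164 = (4,3,2)_6 → 4⁴ + 3⁴ + 2⁴ = 256 + 81 + 16 = 353
353 = (1,3,4,5)_6 → 1⁴ + 3⁴ + 4⁴ + 5⁴ = 1 + 81 + 256 + 625 = 963
963 = (4,2,4,3)_6 → 4⁴ + 2⁴ + 4⁴ + 3⁴ = 256 + 16 + 256 + 81 = 609
609 = (2,4,5,3)_6 → 2⁴ + 4⁴ + 5⁴ + 3⁴ = 16 + 256 + 625 + 81 = 978
978 = (4,3,1,0)_6 → 4⁴ + 3⁴ + 1⁴ + 0⁴ = 256 + 81 + 1 + 0 = 338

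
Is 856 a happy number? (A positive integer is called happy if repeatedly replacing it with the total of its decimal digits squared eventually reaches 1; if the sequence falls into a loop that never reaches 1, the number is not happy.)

not happy

856 → 8² + 5² + 6² = 125
125 → 1² + 2² + 5² = 30
30 → 3² + 0² = 9
9 → 9² = 81
81 → 8² + 1² = 65
65 → 6² + 5² = 61
61 → 6² + 1² = 37
37 → 3² + 7² = 58
58 → 5² + 8² = 89
89 → 8² + 9² = 145
145 → 1² + 4² + 5² = 42
42 → 4² + 2² = 20
20 → 2² + 0² = 4
4 → 4² = 16
16 → 1² + 6² = 37  — 37 already seen; the sequence cycles without reaching 1.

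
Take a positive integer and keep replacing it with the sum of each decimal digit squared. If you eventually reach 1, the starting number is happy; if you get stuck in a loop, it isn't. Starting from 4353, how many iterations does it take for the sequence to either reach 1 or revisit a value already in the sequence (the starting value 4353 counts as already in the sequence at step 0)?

4353 → 4² + 3² + 5² + 3² = 59
59 → 5² + 9² = 106
106 → 1² + 0² + 6² = 37
37 → 3² + 7² = 58
58 → 5² + 8² = 89
89 → 8² + 9² = 145
145 → 1² + 4² + 5² = 42
42 → 4² + 2² = 20
20 → 2² + 0² = 4
4 → 4² = 16
16 → 1² + 6² = 37  — 37 repeats.
That took 11 steps.

11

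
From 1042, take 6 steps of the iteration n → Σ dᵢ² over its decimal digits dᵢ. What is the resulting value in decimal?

1042 → 21
21 → 5
5 → 25
25 → 29
29 → 85
85 → 89

89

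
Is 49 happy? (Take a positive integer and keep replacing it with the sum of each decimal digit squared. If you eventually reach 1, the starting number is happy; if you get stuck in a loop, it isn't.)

happy

49 → 4² + 9² = 16 + 81 = 97
97 → 9² + 7² = 81 + 49 = 130
130 → 1² + 3² + 0² = 1 + 9 + 0 = 10
10 → 1² + 0² = 1 + 0 = 1  — reached 1.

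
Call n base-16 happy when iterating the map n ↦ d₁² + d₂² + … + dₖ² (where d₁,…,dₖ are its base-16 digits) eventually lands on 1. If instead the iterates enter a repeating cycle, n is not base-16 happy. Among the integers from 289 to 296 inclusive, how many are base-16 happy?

1

289: 289 → 6 → 36 → 20 → 17 → 2 → 4 → 16 → 1  (reaches 1)
290: 290 → 9 → 81 → 26 → 101 → 61 → 178 → 125 → 218 → 269 → 170 → 200 → 208 → 169 → 181 → 146 → 85 → 50 → 13 → 169  (repeats 169)
291: 291 → 14 → 196 → 160 → 100 → 52 → 25 → 82 → 29 → 170 → 200 → 208 → 169 → 181 → 146 → 85 → 50 → 13 → 169  (repeats 169)
292: 292 → 21 → 26 → 101 → 61 → 178 → 125 → 218 → 269 → 170 → 200 → 208 → 169 → 181 → 146 → 85 → 50 → 13 → 169  (repeats 169)
293: 293 → 30 → 197 → 169 → 181 → 146 → 85 → 50 → 13 → 169  (repeats 169)
294: 294 → 41 → 85 → 50 → 13 → 169 → 181 → 146 → 85  (repeats 85)
295: 295 → 54 → 45 → 173 → 269 → 170 → 200 → 208 → 169 → 181 → 146 → 85 → 50 → 13 → 169  (repeats 169)
296: 296 → 69 → 41 → 85 → 50 → 13 → 169 → 181 → 146 → 85  (repeats 85)
base-16 happy: 289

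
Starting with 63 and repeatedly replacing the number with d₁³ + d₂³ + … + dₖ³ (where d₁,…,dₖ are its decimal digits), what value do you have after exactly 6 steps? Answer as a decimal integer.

63 → 6³ + 3³ = 216 + 27 = 243
243 → 2³ + 4³ + 3³ = 8 + 64 + 27 = 99
99 → 9³ + 9³ = 729 + 729 = 1458
1458 → 1³ + 4³ + 5³ + 8³ = 1 + 64 + 125 + 512 = 702
702 → 7³ + 0³ + 2³ = 343 + 0 + 8 = 351
351 → 3³ + 5³ + 1³ = 27 + 125 + 1 = 153

153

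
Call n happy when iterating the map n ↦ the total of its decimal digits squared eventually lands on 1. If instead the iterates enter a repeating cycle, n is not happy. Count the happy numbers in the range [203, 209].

203: 203 → 13 → 10 → 1  — happy
204: 204 → 20 → 4 → 16 → 37 → 58 → 89 → 145 → 42 → 20  — not happy
205: 205 → 29 → 85 → 89 → 145 → 42 → 20 → 4 → 16 → 37 → 58 → 89  — not happy
206: 206 → 40 → 16 → 37 → 58 → 89 → 145 → 42 → 20 → 4 → 16  — not happy
207: 207 → 53 → 34 → 25 → 29 → 85 → 89 → 145 → 42 → 20 → 4 → 16 → 37 → 58 → 89  — not happy
208: 208 → 68 → 100 → 1  — happy
209: 209 → 85 → 89 → 145 → 42 → 20 → 4 → 16 → 37 → 58 → 89  — not happy
happy: 203, 208

2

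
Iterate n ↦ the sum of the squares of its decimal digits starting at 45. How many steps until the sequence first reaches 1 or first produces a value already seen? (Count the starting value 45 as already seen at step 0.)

15

45 → 4² + 5² = 16 + 25 = 41
41 → 4² + 1² = 16 + 1 = 17
17 → 1² + 7² = 1 + 49 = 50
50 → 5² + 0² = 25 + 0 = 25
25 → 2² + 5² = 4 + 25 = 29
29 → 2² + 9² = 4 + 81 = 85
85 → 8² + 5² = 64 + 25 = 89
89 → 8² + 9² = 64 + 81 = 145
145 → 1² + 4² + 5² = 1 + 16 + 25 = 42
42 → 4² + 2² = 16 + 4 = 20
20 → 2² + 0² = 4 + 0 = 4
4 → 4² = 16
16 → 1² + 6² = 1 + 36 = 37
37 → 3² + 7² = 9 + 49 = 58
58 → 5² + 8² = 25 + 64 = 89  — 89 repeats.
That took 15 steps.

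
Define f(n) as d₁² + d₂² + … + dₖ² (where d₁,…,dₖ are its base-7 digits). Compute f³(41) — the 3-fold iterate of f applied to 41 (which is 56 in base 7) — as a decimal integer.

41 = (5,6)_7 → 5² + 6² = 61
61 = (1,1,5)_7 → 1² + 1² + 5² = 27
27 = (3,6)_7 → 3² + 6² = 45

45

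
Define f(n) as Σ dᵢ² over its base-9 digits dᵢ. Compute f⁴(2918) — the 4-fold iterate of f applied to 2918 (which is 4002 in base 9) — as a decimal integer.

50

2918 = (4,0,0,2)_9 → 4² + 0² + 0² + 2² = 16 + 0 + 0 + 4 = 20
20 = (2,2)_9 → 2² + 2² = 4 + 4 = 8
8 = (8)_9 → 8² = 64
64 = (7,1)_9 → 7² + 1² = 49 + 1 = 50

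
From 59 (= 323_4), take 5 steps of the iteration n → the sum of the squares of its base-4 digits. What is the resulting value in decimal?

59 = (3,2,3)_4 → 3² + 2² + 3² = 22
22 = (1,1,2)_4 → 1² + 1² + 2² = 6
6 = (1,2)_4 → 1² + 2² = 5
5 = (1,1)_4 → 1² + 1² = 2
2 = (2)_4 → 2² = 4

4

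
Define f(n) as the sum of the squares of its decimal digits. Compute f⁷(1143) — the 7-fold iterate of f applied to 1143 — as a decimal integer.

1143 → 1² + 1² + 4² + 3² = 1 + 1 + 16 + 9 = 27
27 → 2² + 7² = 4 + 49 = 53
53 → 5² + 3² = 25 + 9 = 34
34 → 3² + 4² = 9 + 16 = 25
25 → 2² + 5² = 4 + 25 = 29
29 → 2² + 9² = 4 + 81 = 85
85 → 8² + 5² = 64 + 25 = 89

89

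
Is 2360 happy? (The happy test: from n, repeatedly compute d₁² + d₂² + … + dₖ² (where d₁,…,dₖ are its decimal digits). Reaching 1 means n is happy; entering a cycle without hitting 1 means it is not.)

happy

2360 → 2² + 3² + 6² + 0² = 4 + 9 + 36 + 0 = 49
49 → 4² + 9² = 16 + 81 = 97
97 → 9² + 7² = 81 + 49 = 130
130 → 1² + 3² + 0² = 1 + 9 + 0 = 10
10 → 1² + 0² = 1 + 0 = 1  — reached 1.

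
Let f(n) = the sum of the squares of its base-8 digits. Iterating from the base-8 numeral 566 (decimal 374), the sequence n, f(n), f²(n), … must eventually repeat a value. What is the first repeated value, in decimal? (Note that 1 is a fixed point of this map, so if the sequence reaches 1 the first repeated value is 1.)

1

374 = (5,6,6)_8 → 97
97 = (1,4,1)_8 → 18
18 = (2,2)_8 → 8
8 = (1,0)_8 → 1  — reached the fixed point 1.
1 → 1, so 1 is the first repeated value.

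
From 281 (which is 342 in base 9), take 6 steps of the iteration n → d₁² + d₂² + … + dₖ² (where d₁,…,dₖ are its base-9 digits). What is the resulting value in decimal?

281 = (3,4,2)_9 → 3² + 4² + 2² = 29
29 = (3,2)_9 → 3² + 2² = 13
13 = (1,4)_9 → 1² + 4² = 17
17 = (1,8)_9 → 1² + 8² = 65
65 = (7,2)_9 → 7² + 2² = 53
53 = (5,8)_9 → 5² + 8² = 89

89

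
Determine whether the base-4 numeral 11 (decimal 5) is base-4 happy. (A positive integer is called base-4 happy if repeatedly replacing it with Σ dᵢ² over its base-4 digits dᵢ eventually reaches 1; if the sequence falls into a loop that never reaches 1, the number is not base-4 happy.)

base-4 happy

5 = (1,1)_4 → 2
2 = (2)_4 → 4
4 = (1,0)_4 → 1  — reached 1.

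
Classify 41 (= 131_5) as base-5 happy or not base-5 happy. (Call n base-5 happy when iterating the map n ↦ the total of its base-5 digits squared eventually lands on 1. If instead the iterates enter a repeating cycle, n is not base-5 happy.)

41 = (1,3,1)_5 → 11
11 = (2,1)_5 → 5
5 = (1,0)_5 → 1  — reached 1.

base-5 happy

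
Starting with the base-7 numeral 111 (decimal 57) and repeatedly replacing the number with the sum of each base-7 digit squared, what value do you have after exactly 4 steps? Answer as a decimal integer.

57 = (1,1,1)_7 → 1² + 1² + 1² = 1 + 1 + 1 = 3
3 = (3)_7 → 3² = 9
9 = (1,2)_7 → 1² + 2² = 1 + 4 = 5
5 = (5)_7 → 5² = 25

25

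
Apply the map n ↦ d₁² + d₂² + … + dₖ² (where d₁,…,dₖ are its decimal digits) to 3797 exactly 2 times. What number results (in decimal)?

129

3797 → 3² + 7² + 9² + 7² = 188
188 → 1² + 8² + 8² = 129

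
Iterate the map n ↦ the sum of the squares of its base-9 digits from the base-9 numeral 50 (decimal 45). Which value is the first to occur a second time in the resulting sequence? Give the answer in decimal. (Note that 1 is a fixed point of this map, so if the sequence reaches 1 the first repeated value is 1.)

45 = (5,0)_9 → 5² + 0² = 25
25 = (2,7)_9 → 2² + 7² = 53
53 = (5,8)_9 → 5² + 8² = 89
89 = (1,0,8)_9 → 1² + 0² + 8² = 65
65 = (7,2)_9 → 7² + 2² = 53  — 53 already appeared earlier.

53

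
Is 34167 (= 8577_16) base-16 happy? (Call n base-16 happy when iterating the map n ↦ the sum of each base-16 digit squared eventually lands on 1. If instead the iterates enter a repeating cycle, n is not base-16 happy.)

34167 = (8,5,7,7)_16 → 8² + 5² + 7² + 7² = 187
187 = (11,11)_16 → 11² + 11² = 242
242 = (15,2)_16 → 15² + 2² = 229
229 = (14,5)_16 → 14² + 5² = 221
221 = (13,13)_16 → 13² + 13² = 338
338 = (1,5,2)_16 → 1² + 5² + 2² = 30
30 = (1,14)_16 → 1² + 14² = 197
197 = (12,5)_16 → 12² + 5² = 169
169 = (10,9)_16 → 10² + 9² = 181
181 = (11,5)_16 → 11² + 5² = 146
146 = (9,2)_16 → 9² + 2² = 85
85 = (5,5)_16 → 5² + 5² = 50
50 = (3,2)_16 → 3² + 2² = 13
13 = (13)_16 → 13² = 169  — 169 already seen; the sequence cycles without reaching 1.

not base-16 happy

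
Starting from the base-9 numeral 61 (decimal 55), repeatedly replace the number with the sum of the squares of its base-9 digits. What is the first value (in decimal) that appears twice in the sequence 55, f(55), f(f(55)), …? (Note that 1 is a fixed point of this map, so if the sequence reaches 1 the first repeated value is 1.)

55 = (6,1)_9 → 6² + 1² = 36 + 1 = 37
37 = (4,1)_9 → 4² + 1² = 16 + 1 = 17
17 = (1,8)_9 → 1² + 8² = 1 + 64 = 65
65 = (7,2)_9 → 7² + 2² = 49 + 4 = 53
53 = (5,8)_9 → 5² + 8² = 25 + 64 = 89
89 = (1,0,8)_9 → 1² + 0² + 8² = 1 + 0 + 64 = 65  — 65 already appeared earlier.

65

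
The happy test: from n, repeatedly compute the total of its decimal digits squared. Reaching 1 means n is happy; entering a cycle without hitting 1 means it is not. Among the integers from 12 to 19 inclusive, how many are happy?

2

12: 12 → 5 → 25 → 29 → 85 → 89 → 145 → 42 → 20 → 4 → 16 → 37 → 58 → 89  (repeats 89)
13: 13 → 10 → 1  (reaches 1)
14: 14 → 17 → 50 → 25 → 29 → 85 → 89 → 145 → 42 → 20 → 4 → 16 → 37 → 58 → 89  (repeats 89)
15: 15 → 26 → 40 → 16 → 37 → 58 → 89 → 145 → 42 → 20 → 4 → 16  (repeats 16)
16: 16 → 37 → 58 → 89 → 145 → 42 → 20 → 4 → 16  (repeats 16)
17: 17 → 50 → 25 → 29 → 85 → 89 → 145 → 42 → 20 → 4 → 16 → 37 → 58 → 89  (repeats 89)
18: 18 → 65 → 61 → 37 → 58 → 89 → 145 → 42 → 20 → 4 → 16 → 37  (repeats 37)
19: 19 → 82 → 68 → 100 → 1  (reaches 1)
happy: 13, 19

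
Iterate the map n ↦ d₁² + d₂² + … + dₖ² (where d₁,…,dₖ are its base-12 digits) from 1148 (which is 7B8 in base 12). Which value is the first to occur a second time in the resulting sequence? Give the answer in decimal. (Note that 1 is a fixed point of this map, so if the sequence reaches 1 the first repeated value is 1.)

41

1148 = (7,11,8)_12 → 7² + 11² + 8² = 49 + 121 + 64 = 234
234 = (1,7,6)_12 → 1² + 7² + 6² = 1 + 49 + 36 = 86
86 = (7,2)_12 → 7² + 2² = 49 + 4 = 53
53 = (4,5)_12 → 4² + 5² = 16 + 25 = 41
41 = (3,5)_12 → 3² + 5² = 9 + 25 = 34
34 = (2,10)_12 → 2² + 10² = 4 + 100 = 104
104 = (8,8)_12 → 8² + 8² = 64 + 64 = 128
128 = (10,8)_12 → 10² + 8² = 100 + 64 = 164
164 = (1,1,8)_12 → 1² + 1² + 8² = 1 + 1 + 64 = 66
66 = (5,6)_12 → 5² + 6² = 25 + 36 = 61
61 = (5,1)_12 → 5² + 1² = 25 + 1 = 26
26 = (2,2)_12 → 2² + 2² = 4 + 4 = 8
8 = (8)_12 → 8² = 64
64 = (5,4)_12 → 5² + 4² = 25 + 16 = 41  — 41 already appeared earlier.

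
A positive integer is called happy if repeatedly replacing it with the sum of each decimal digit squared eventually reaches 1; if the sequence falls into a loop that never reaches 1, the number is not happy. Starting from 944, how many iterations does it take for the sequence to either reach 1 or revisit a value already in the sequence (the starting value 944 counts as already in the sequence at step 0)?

944 → 9² + 4² + 4² = 81 + 16 + 16 = 113
113 → 1² + 1² + 3² = 1 + 1 + 9 = 11
11 → 1² + 1² = 1 + 1 = 2
2 → 2² = 4
4 → 4² = 16
16 → 1² + 6² = 1 + 36 = 37
37 → 3² + 7² = 9 + 49 = 58
58 → 5² + 8² = 25 + 64 = 89
89 → 8² + 9² = 64 + 81 = 145
145 → 1² + 4² + 5² = 1 + 16 + 25 = 42
42 → 4² + 2² = 16 + 4 = 20
20 → 2² + 0² = 4 + 0 = 4  — 4 repeats.
That took 12 steps.

12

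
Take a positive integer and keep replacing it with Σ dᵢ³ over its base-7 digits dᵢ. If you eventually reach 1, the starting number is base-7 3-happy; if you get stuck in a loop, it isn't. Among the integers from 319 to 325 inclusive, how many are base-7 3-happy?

2

319: 319 → 307 → 433 → 343 → 1  — base-7 3-happy
320: 320 → 368 → 92 → 218 → 92  — not base-7 3-happy
321: 321 → 459 → 81 → 129 → 99 → 9 → 9  — not base-7 3-happy
322: 322 → 280 → 250 → 250  — not base-7 3-happy
323: 323 → 281 → 251 → 341 → 557 → 137 → 197 → 65 → 17 → 35 → 125 → 251  — not base-7 3-happy
324: 324 → 288 → 342 → 648 → 282 → 258 → 342  — not base-7 3-happy
325: 325 → 307 → 433 → 343 → 1  — base-7 3-happy
base-7 3-happy: 319, 325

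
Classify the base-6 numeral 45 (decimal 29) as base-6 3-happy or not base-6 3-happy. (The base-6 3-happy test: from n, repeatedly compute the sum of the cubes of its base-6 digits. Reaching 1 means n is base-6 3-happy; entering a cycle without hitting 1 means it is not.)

29 = (4,5)_6 → 4³ + 5³ = 189
189 = (5,1,3)_6 → 5³ + 1³ + 3³ = 153
153 = (4,1,3)_6 → 4³ + 1³ + 3³ = 92
92 = (2,3,2)_6 → 2³ + 3³ + 2³ = 43
43 = (1,1,1)_6 → 1³ + 1³ + 1³ = 3
3 = (3)_6 → 3³ = 27
27 = (4,3)_6 → 4³ + 3³ = 91
91 = (2,3,1)_6 → 2³ + 3³ + 1³ = 36
36 = (1,0,0)_6 → 1³ + 0³ + 0³ = 1  — reached 1.

base-6 3-happy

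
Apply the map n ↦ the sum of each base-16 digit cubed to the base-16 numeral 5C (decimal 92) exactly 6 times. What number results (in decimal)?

2729

92 = (5,12)_16 → 5³ + 12³ = 1853
1853 = (7,3,13)_16 → 7³ + 3³ + 13³ = 2567
2567 = (10,0,7)_16 → 10³ + 0³ + 7³ = 1343
1343 = (5,3,15)_16 → 5³ + 3³ + 15³ = 3527
3527 = (13,12,7)_16 → 13³ + 12³ + 7³ = 4268
4268 = (1,0,10,12)_16 → 1³ + 0³ + 10³ + 12³ = 2729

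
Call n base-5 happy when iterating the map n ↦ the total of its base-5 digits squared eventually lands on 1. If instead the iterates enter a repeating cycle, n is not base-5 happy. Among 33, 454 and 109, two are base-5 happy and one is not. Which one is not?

33: 33 → 11 → 5 → 1  — reaches 1 (base-5 happy)
454: 454 → 34 → 18 → 18  — repeats 18 (not base-5 happy)
109: 109 → 33 → 11 → 5 → 1  — reaches 1 (base-5 happy)

454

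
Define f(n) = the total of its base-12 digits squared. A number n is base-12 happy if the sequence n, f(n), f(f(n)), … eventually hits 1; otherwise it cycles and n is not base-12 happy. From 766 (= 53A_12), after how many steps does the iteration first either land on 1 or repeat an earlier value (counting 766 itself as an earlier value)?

3

766 = (5,3,10)_12 → 5² + 3² + 10² = 25 + 9 + 100 = 134
134 = (11,2)_12 → 11² + 2² = 121 + 4 = 125
125 = (10,5)_12 → 10² + 5² = 100 + 25 = 125  — 125 repeats.
That took 3 steps.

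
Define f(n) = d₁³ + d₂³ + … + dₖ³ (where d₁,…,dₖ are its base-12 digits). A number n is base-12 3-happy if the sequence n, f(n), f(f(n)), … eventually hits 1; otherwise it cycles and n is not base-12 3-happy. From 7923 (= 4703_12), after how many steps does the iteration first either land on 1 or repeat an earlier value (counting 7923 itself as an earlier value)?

13

7923 = (4,7,0,3)_12 → 4³ + 7³ + 0³ + 3³ = 64 + 343 + 0 + 27 = 434
434 = (3,0,2)_12 → 3³ + 0³ + 2³ = 27 + 0 + 8 = 35
35 = (2,11)_12 → 2³ + 11³ = 8 + 1331 = 1339
1339 = (9,3,7)_12 → 9³ + 3³ + 7³ = 729 + 27 + 343 = 1099
1099 = (7,7,7)_12 → 7³ + 7³ + 7³ = 343 + 343 + 343 = 1029
1029 = (7,1,9)_12 → 7³ + 1³ + 9³ = 343 + 1 + 729 = 1073
1073 = (7,5,5)_12 → 7³ + 5³ + 5³ = 343 + 125 + 125 = 593
593 = (4,1,5)_12 → 4³ + 1³ + 5³ = 64 + 1 + 125 = 190
190 = (1,3,10)_12 → 1³ + 3³ + 10³ = 1 + 27 + 1000 = 1028
1028 = (7,1,8)_12 → 7³ + 1³ + 8³ = 343 + 1 + 512 = 856
856 = (5,11,4)_12 → 5³ + 11³ + 4³ = 125 + 1331 + 64 = 1520
1520 = (10,6,8)_12 → 10³ + 6³ + 8³ = 1000 + 216 + 512 = 1728
1728 = (1,0,0,0)_12 → 1³ + 0³ + 0³ + 0³ = 1 + 0 + 0 + 0 = 1  — reached 1.
That took 13 steps.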